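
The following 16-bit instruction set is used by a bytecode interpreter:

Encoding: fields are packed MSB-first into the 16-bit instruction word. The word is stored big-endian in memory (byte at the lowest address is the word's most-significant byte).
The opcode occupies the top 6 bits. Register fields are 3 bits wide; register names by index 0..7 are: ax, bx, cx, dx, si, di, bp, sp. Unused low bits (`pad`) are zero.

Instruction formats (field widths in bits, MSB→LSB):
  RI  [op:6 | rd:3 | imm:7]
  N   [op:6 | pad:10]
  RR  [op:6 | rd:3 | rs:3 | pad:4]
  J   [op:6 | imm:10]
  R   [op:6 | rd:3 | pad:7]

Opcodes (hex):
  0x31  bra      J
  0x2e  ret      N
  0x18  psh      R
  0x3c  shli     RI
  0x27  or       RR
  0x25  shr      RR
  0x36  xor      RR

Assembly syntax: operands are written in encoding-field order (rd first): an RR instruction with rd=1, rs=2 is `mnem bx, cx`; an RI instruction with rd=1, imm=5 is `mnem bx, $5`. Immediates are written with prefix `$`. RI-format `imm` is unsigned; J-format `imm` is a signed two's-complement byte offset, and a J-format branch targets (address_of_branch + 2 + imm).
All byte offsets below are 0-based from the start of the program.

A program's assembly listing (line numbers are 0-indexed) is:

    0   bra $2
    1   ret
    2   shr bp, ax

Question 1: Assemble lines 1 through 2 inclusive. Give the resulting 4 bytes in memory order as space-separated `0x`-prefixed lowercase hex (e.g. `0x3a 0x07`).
1. ret fields op=0x2e:6|pad=0:10 → word b800h → b8 00
2. shr fields op=0x25:6|rd=6:3|rs=0:3|pad=0:4 → word 9700h → 97 00

0xb8 0x00 0x97 0x00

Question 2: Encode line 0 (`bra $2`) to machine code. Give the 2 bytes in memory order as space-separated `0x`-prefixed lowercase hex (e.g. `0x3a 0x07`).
0xc4 0x02

0. bra fields op=0x31:6|imm=2:10 → word c402h → c4 02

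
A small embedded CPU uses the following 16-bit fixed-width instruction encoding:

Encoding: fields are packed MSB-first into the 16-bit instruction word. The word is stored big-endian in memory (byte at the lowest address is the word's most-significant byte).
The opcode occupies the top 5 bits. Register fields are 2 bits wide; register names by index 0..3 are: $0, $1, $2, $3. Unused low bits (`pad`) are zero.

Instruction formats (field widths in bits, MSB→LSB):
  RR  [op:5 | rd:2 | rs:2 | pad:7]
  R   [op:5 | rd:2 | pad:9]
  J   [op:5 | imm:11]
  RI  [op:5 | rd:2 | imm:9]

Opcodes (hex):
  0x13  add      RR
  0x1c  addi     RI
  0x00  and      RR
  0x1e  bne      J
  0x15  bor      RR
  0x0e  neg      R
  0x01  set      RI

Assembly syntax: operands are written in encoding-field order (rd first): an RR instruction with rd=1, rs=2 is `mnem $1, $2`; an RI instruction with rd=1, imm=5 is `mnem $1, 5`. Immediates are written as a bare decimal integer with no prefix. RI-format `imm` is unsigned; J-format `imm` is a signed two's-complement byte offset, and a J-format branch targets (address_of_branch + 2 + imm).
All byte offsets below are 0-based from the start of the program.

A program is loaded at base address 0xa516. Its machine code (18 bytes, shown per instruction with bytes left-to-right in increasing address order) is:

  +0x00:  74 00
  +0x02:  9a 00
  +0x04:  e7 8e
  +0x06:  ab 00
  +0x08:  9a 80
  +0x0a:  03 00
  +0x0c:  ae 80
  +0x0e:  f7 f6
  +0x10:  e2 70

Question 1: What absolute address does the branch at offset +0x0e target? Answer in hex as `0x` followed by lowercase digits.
[0e] f7 f6 → 0xf7f6
  top 5b → 0x1e → bne [J]
  [10:0] imm=2038 (s11→-10) = -10
  target = base 0xa516 + off 0x0e + 2 + imm -10 = 0xa51c

0xa51c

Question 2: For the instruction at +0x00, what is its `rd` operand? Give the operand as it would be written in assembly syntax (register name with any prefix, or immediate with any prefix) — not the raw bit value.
@+00  big-endian(74 00) = 0x7400
  opcode bits[15:11]=0xe: neg/R
  rd: (w>>9)&0x3=0x2 → $2

$2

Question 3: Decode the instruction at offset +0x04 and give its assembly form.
+0x04: e7 8e ⇒ word 0xe78e (big)
  opcode bits[15:11]=0x1c: addi/RI
  rd@[10:9]=0x3 ⇒ $3
  imm@[8:0]=0x18e ⇒ 398

addi $3, 398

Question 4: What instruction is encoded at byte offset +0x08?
off 0x08: read 9a 80 as big → 0x9a80
  op=0x9a80>>11=0x13 ⇒ add (RR)
  rd@[10:9]=0x1 ⇒ $1
  rs@[8:7]=0x1 ⇒ $1

add $1, $1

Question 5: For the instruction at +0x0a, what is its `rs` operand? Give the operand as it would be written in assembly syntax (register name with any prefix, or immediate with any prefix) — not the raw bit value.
@+0a  big-endian(03 00) = 0x0300
  opcode bits[15:11]=0x0: and/RR
  [10:9] rd=1 = $1
  [8:7] rs=2 = $2

$2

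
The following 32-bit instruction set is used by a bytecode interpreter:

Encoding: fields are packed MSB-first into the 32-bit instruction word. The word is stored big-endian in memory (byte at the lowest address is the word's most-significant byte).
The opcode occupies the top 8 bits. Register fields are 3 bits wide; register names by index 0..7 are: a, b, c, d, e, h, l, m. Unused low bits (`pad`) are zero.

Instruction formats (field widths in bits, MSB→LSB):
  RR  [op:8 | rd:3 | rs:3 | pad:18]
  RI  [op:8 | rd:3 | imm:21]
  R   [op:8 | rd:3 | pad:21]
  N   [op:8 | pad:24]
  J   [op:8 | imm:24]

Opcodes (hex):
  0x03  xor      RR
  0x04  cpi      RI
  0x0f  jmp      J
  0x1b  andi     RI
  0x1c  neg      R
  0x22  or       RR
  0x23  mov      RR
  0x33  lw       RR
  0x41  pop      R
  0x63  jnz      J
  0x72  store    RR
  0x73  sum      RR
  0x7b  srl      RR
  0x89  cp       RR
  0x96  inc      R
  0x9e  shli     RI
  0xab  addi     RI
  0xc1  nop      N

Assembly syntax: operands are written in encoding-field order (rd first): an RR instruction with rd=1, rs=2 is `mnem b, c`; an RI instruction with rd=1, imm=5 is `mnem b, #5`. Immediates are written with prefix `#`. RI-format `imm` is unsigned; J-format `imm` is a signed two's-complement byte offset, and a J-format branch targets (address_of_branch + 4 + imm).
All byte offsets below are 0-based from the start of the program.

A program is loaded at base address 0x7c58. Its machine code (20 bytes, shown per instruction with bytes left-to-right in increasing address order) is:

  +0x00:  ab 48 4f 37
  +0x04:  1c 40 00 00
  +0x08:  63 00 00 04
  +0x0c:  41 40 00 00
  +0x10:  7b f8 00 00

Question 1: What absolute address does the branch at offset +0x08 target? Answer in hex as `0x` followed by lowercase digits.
@+08  big-endian(63 00 00 04) = 0x63000004
  op=0x63000004>>24=0x63 ⇒ jnz (J)
  imm@[23:0]=0x4 ⇒ #4
  target = base 0x7c58 + off 0x08 + 4 + imm 4 = 0x7c68

0x7c68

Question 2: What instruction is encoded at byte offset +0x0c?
pop c

[0c] 41 40 00 00 → 0x41400000
  op=0x41400000>>24=0x41 ⇒ pop (R)
  rd: (w>>21)&0x7=0x2 → c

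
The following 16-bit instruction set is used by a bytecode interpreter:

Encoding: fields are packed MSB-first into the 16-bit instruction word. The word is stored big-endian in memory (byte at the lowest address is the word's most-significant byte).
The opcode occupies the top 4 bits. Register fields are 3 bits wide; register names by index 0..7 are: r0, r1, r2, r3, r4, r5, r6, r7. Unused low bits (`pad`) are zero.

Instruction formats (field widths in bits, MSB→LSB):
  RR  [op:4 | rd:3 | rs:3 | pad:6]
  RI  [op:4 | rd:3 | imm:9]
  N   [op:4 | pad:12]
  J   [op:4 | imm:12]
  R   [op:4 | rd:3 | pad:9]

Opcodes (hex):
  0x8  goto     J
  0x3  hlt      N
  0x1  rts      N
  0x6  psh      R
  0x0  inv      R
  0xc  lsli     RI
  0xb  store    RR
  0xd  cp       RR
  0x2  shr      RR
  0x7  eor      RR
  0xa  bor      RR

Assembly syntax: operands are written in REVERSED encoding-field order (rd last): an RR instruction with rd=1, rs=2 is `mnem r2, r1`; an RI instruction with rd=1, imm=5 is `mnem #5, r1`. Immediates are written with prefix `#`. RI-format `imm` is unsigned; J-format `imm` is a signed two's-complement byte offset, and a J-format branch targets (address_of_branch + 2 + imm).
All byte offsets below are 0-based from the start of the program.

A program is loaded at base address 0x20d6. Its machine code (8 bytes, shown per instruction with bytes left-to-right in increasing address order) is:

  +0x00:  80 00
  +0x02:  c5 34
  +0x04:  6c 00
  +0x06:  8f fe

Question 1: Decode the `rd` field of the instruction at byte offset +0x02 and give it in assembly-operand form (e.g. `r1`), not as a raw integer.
[02] c5 34 → 0xc534
  op=0xc534>>12=0xc ⇒ lsli (RI)
  rd: (w>>9)&0x7=0x2 → r2
  imm: (w>>0)&0x1ff=0x134 → #308

r2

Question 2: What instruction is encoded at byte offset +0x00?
goto #0

@+00  big-endian(80 00) = 0x8000
  opcode bits[15:12]=0x8: goto/J
  imm: (w>>0)&0xfff=0x0 → #0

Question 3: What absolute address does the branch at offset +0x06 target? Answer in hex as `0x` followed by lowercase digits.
@+06  big-endian(8f fe) = 0x8ffe
  op=0x8ffe>>12=0x8 ⇒ goto (J)
  imm@[11:0]=0xffe (s12→-2) ⇒ #-2
  target = base 0x20d6 + off 0x06 + 2 + imm -2 = 0x20dc

0x20dc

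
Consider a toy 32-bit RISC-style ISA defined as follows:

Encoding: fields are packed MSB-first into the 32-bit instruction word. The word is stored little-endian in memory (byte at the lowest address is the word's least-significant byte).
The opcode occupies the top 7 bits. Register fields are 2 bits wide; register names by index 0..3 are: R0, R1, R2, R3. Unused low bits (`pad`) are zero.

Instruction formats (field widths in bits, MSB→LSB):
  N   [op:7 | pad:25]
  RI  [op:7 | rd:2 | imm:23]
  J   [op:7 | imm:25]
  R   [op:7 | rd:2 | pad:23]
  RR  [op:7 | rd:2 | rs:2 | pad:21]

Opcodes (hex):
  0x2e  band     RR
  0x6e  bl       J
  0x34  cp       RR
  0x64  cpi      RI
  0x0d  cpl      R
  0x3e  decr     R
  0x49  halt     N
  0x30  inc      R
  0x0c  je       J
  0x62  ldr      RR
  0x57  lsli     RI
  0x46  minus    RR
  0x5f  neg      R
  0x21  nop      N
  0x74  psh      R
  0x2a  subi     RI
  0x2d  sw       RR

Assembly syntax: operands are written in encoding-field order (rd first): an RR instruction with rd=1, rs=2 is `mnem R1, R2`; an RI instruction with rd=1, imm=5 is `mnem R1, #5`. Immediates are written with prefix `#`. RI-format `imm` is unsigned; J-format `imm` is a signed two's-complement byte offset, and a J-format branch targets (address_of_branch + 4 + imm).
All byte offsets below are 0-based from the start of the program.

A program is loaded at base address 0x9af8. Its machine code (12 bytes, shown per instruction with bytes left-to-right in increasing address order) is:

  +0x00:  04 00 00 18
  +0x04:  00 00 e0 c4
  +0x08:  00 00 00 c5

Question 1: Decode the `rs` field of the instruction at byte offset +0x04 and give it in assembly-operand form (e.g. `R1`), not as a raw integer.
@+04  little-endian(00 00 e0 c4) = 0xc4e00000
  opcode bits[31:25]=0x62: ldr/RR
  rd: (w>>23)&0x3=0x1 → R1
  rs: (w>>21)&0x3=0x3 → R3

R3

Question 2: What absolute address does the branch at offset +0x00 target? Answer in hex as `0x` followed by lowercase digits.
0x9b00

off 0x00: read 04 00 00 18 as little → 0x18000004
  top 7b → 0xc → je [J]
  [24:0] imm=4 = #4
  target = base 0x9af8 + off 0x00 + 4 + imm 4 = 0x9b00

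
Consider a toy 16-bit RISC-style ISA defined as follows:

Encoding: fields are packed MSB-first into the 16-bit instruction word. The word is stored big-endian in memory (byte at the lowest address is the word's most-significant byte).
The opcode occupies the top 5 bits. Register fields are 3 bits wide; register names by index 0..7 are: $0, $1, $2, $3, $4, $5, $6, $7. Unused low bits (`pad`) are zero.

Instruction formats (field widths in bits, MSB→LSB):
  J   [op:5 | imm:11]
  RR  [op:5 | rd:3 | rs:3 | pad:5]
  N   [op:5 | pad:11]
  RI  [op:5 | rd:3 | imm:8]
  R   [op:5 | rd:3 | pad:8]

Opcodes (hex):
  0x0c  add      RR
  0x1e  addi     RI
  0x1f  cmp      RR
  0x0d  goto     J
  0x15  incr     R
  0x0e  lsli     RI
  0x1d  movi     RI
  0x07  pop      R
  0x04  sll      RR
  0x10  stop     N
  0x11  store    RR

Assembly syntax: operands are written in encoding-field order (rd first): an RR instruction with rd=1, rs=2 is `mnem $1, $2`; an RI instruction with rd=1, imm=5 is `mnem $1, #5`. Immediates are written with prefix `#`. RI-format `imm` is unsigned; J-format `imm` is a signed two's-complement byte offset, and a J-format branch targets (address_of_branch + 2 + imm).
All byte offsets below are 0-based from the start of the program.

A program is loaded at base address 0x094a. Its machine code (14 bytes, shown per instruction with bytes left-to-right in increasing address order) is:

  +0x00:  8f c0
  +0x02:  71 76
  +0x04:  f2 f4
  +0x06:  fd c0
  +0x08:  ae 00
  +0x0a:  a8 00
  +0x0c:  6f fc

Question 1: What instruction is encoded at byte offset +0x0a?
[0a] a8 00 → 0xa800
  op=0xa800>>11=0x15 ⇒ incr (R)
  rd@[10:8]=0x0 ⇒ $0

incr $0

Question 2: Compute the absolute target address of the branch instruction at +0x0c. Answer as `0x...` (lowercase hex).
[0c] 6f fc → 0x6ffc
  top 5b → 0xd → goto [J]
  imm@[10:0]=0x7fc (s11→-4) ⇒ #-4
  target = base 0x094a + off 0x0c + 2 + imm -4 = 0x0954

0x0954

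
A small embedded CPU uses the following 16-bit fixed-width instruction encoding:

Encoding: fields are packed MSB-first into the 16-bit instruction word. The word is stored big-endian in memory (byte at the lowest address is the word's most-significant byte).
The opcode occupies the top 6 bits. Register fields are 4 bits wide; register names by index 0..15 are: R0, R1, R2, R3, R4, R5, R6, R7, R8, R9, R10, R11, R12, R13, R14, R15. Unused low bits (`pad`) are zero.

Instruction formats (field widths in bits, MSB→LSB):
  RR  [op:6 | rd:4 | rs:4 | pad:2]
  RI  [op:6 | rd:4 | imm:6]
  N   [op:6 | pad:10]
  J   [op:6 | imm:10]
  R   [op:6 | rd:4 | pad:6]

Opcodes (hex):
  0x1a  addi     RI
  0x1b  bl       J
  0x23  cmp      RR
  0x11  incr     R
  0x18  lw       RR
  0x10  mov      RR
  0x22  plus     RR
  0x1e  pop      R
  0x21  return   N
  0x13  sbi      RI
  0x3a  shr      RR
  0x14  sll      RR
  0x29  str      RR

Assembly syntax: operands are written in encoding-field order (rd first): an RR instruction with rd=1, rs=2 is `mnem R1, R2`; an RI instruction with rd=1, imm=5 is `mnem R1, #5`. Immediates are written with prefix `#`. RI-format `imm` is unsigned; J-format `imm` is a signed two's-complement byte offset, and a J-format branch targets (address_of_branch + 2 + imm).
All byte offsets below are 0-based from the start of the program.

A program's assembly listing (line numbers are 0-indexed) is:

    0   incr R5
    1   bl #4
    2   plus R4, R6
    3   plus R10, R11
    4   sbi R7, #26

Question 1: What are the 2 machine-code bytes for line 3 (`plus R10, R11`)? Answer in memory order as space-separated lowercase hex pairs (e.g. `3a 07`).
3. plus fields op=0x22:6|rd=10:4|rs=11:4|pad=0:2 → word 8aach → 8a ac

8a ac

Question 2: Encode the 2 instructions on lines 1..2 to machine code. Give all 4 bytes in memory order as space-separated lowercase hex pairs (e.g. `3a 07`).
1. bl fields op=0x1b:6|imm=4:10 → word 6c04h → 6c 04
2. plus fields op=0x22:6|rd=4:4|rs=6:4|pad=0:2 → word 8918h → 89 18

6c 04 89 18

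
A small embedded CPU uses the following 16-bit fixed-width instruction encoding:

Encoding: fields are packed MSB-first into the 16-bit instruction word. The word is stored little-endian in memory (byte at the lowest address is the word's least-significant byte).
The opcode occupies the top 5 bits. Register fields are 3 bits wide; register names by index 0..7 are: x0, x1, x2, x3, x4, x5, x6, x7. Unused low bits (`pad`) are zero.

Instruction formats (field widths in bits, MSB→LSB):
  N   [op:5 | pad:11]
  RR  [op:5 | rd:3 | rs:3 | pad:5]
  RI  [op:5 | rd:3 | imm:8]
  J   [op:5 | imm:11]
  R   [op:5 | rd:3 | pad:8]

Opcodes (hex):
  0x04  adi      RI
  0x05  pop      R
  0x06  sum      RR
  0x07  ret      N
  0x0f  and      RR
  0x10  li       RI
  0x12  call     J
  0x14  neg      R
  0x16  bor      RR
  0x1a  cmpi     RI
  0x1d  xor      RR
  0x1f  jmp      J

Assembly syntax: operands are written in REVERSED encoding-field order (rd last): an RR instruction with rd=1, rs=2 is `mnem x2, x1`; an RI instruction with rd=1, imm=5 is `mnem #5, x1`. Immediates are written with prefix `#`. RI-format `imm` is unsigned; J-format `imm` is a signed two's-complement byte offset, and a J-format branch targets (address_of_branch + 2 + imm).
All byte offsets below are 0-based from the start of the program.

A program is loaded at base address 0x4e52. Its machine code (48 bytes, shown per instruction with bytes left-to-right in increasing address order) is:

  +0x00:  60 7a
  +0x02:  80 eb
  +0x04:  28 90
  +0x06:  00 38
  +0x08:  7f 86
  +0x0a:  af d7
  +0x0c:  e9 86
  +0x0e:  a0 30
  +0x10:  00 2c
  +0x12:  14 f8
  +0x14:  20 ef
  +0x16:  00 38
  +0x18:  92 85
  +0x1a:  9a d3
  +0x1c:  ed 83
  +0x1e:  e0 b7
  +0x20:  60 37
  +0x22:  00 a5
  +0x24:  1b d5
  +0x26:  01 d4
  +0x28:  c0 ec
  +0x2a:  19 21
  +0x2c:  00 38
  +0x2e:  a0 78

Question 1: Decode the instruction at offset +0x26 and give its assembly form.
[26] 01 d4 → 0xd401
  op=0xd401>>11=0x1a ⇒ cmpi (RI)
  [10:8] rd=4 = x4
  [7:0] imm=1 = #1

cmpi #1, x4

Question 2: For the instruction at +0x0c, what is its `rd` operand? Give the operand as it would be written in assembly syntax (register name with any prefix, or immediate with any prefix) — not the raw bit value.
x6

off 0x0c: read e9 86 as little → 0x86e9
  op=0x86e9>>11=0x10 ⇒ li (RI)
  [10:8] rd=6 = x6
  [7:0] imm=233 = #233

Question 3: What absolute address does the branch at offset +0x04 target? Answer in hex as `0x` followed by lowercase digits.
0x4e80

[04] 28 90 → 0x9028
  top 5b → 0x12 → call [J]
  imm@[10:0]=0x28 ⇒ #40
  target = base 0x4e52 + off 0x04 + 2 + imm 40 = 0x4e80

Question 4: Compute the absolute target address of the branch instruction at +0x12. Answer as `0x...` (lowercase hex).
@+12  little-endian(14 f8) = 0xf814
  top 5b → 0x1f → jmp [J]
  [10:0] imm=20 = #20
  target = base 0x4e52 + off 0x12 + 2 + imm 20 = 0x4e7a

0x4e7a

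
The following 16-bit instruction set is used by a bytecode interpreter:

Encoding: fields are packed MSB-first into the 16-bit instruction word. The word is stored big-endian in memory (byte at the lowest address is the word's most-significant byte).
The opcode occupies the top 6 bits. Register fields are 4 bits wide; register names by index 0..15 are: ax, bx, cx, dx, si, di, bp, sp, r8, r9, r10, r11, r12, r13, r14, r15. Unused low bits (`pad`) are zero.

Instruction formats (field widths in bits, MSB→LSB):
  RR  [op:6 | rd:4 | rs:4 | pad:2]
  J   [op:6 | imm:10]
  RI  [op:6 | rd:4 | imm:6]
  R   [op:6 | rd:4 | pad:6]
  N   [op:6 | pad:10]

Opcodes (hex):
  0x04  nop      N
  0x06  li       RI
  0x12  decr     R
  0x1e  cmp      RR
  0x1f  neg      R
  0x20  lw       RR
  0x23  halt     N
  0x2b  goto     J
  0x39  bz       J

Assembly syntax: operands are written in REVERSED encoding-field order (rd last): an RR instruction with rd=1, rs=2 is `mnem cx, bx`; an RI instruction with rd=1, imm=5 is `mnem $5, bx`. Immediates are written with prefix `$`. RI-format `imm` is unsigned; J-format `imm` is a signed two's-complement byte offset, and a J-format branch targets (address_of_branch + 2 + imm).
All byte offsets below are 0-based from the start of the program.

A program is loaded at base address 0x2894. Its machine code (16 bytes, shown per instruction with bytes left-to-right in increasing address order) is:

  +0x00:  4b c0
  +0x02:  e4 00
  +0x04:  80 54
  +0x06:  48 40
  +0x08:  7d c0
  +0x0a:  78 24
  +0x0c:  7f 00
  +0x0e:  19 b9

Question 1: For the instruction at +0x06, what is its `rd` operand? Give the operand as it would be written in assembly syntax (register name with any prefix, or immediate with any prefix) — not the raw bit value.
bx

@+06  big-endian(48 40) = 0x4840
  top 6b → 0x12 → decr [R]
  rd: (w>>6)&0xf=0x1 → bx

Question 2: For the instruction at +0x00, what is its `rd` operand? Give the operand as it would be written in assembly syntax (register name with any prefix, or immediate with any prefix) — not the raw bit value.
r15

@+00  big-endian(4b c0) = 0x4bc0
  top 6b → 0x12 → decr [R]
  rd@[9:6]=0xf ⇒ r15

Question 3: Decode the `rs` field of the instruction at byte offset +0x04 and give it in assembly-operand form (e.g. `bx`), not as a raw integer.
di

+0x04: 80 54 ⇒ word 0x8054 (big)
  top 6b → 0x20 → lw [RR]
  [9:6] rd=1 = bx
  [5:2] rs=5 = di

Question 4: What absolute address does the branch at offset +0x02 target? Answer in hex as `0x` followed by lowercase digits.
@+02  big-endian(e4 00) = 0xe400
  opcode bits[15:10]=0x39: bz/J
  [9:0] imm=0 = $0
  target = base 0x2894 + off 0x02 + 2 + imm 0 = 0x2898

0x2898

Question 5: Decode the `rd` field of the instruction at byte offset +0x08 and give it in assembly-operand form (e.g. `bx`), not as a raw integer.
off 0x08: read 7d c0 as big → 0x7dc0
  top 6b → 0x1f → neg [R]
  rd@[9:6]=0x7 ⇒ sp

sp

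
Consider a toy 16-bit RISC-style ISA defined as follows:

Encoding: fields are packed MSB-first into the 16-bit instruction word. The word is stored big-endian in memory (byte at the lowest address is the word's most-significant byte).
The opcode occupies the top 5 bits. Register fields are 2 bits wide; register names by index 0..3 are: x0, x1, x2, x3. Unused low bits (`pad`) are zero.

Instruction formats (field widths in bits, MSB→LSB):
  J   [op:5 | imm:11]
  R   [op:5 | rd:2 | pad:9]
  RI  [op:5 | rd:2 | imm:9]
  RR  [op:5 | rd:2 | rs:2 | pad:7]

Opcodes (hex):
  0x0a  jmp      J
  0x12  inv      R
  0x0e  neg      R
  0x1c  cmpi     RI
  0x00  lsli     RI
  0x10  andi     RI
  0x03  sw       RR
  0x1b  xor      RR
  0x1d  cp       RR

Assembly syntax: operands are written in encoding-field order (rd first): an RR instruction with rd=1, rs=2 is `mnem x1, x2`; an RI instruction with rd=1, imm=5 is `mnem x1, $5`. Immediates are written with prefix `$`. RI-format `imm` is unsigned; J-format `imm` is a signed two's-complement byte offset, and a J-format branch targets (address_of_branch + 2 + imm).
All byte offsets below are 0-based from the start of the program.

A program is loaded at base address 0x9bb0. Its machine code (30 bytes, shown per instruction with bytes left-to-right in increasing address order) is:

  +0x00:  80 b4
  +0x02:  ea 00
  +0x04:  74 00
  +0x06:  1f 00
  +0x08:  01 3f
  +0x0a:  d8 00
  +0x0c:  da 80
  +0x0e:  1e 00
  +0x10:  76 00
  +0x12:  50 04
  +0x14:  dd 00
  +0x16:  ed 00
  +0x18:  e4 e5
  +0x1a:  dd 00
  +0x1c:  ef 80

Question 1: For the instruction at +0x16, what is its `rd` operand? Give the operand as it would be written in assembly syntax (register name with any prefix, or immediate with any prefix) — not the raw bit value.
x2

[16] ed 00 → 0xed00
  top 5b → 0x1d → cp [RR]
  rd: (w>>9)&0x3=0x2 → x2
  rs: (w>>7)&0x3=0x2 → x2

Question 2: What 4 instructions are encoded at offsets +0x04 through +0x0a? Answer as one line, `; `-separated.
+0x04: 74 00 ⇒ word 0x7400 (big)
  opcode bits[15:11]=0xe: neg/R
  rd@[10:9]=0x2 ⇒ x2
+0x06: 1f 00 ⇒ word 0x1f00 (big)
  opcode bits[15:11]=0x3: sw/RR
  rd@[10:9]=0x3 ⇒ x3
  rs@[8:7]=0x2 ⇒ x2
+0x08: 01 3f ⇒ word 0x013f (big)
  opcode bits[15:11]=0x0: lsli/RI
  rd@[10:9]=0x0 ⇒ x0
  imm@[8:0]=0x13f ⇒ $319
+0x0a: d8 00 ⇒ word 0xd800 (big)
  opcode bits[15:11]=0x1b: xor/RR
  rd@[10:9]=0x0 ⇒ x0
  rs@[8:7]=0x0 ⇒ x0

neg x2; sw x3, x2; lsli x0, $319; xor x0, x0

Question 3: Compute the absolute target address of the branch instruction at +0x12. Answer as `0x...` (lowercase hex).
0x9bc8

[12] 50 04 → 0x5004
  op=0x5004>>11=0xa ⇒ jmp (J)
  [10:0] imm=4 = $4
  target = base 0x9bb0 + off 0x12 + 2 + imm 4 = 0x9bc8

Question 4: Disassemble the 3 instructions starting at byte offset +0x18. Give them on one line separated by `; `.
cmpi x2, $229; xor x2, x2; cp x3, x3

@+18  big-endian(e4 e5) = 0xe4e5
  opcode bits[15:11]=0x1c: cmpi/RI
  rd@[10:9]=0x2 ⇒ x2
  imm@[8:0]=0xe5 ⇒ $229
@+1a  big-endian(dd 00) = 0xdd00
  opcode bits[15:11]=0x1b: xor/RR
  rd@[10:9]=0x2 ⇒ x2
  rs@[8:7]=0x2 ⇒ x2
@+1c  big-endian(ef 80) = 0xef80
  opcode bits[15:11]=0x1d: cp/RR
  rd@[10:9]=0x3 ⇒ x3
  rs@[8:7]=0x3 ⇒ x3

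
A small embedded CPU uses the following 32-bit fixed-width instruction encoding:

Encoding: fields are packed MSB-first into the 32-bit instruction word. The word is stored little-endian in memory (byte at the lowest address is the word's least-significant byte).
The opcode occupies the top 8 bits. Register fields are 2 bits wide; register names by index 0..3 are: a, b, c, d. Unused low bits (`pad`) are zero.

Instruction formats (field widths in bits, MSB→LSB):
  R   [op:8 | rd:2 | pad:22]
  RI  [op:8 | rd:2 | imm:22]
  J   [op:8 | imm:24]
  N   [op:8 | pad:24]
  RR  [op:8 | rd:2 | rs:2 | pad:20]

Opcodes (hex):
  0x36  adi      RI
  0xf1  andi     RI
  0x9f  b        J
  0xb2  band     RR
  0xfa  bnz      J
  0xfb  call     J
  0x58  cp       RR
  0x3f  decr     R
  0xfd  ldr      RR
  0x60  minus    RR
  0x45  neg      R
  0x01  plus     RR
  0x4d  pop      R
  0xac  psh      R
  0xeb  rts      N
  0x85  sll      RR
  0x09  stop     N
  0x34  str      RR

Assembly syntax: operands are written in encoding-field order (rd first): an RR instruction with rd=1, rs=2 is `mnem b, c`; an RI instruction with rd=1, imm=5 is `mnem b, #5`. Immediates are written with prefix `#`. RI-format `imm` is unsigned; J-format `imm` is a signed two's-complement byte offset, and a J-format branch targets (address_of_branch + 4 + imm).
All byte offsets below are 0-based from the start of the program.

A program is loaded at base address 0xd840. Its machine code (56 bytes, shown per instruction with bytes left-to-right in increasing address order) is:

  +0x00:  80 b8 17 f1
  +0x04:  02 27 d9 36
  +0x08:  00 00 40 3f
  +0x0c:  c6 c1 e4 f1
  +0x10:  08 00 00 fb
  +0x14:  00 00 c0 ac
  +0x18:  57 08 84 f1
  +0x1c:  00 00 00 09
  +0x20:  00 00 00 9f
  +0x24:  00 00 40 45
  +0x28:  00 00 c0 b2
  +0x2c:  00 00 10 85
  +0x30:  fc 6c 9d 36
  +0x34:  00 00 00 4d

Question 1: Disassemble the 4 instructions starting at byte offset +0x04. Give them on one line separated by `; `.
adi d, #1648386; decr b; andi d, #2408902; call #8

@+04  little-endian(02 27 d9 36) = 0x36d92702
  opcode bits[31:24]=0x36: adi/RI
  rd: (w>>22)&0x3=0x3 → d
  imm: (w>>0)&0x3fffff=0x192702 → #1648386
@+08  little-endian(00 00 40 3f) = 0x3f400000
  opcode bits[31:24]=0x3f: decr/R
  rd: (w>>22)&0x3=0x1 → b
@+0c  little-endian(c6 c1 e4 f1) = 0xf1e4c1c6
  opcode bits[31:24]=0xf1: andi/RI
  rd: (w>>22)&0x3=0x3 → d
  imm: (w>>0)&0x3fffff=0x24c1c6 → #2408902
@+10  little-endian(08 00 00 fb) = 0xfb000008
  opcode bits[31:24]=0xfb: call/J
  imm: (w>>0)&0xffffff=0x8 → #8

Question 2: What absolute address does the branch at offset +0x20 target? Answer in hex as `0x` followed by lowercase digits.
0xd864

+0x20: 00 00 00 9f ⇒ word 0x9f000000 (little)
  op=0x9f000000>>24=0x9f ⇒ b (J)
  imm: (w>>0)&0xffffff=0x0 → #0
  target = base 0xd840 + off 0x20 + 4 + imm 0 = 0xd864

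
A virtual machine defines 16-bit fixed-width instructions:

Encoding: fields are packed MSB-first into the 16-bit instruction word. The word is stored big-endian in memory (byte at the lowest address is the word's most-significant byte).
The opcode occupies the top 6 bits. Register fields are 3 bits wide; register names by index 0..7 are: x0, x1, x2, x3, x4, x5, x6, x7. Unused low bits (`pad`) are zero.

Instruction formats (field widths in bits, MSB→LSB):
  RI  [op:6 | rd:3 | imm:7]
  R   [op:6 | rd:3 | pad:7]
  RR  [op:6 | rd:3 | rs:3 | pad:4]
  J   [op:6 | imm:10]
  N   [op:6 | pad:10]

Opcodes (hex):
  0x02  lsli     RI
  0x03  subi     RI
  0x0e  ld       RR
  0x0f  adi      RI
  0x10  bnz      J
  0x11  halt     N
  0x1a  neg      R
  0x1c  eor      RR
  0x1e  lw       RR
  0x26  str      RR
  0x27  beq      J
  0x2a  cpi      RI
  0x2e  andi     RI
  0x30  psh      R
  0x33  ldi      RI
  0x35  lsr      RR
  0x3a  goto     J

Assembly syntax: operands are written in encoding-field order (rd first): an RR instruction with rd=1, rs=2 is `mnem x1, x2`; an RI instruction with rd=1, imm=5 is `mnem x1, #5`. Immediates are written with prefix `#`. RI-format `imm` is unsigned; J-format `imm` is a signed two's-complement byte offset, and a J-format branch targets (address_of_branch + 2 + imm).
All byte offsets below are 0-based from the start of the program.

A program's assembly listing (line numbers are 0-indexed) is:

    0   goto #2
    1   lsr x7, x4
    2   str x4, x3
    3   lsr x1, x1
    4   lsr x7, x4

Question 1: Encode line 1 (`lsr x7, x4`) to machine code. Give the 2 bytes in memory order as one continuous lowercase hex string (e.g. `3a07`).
d7c0

1. lsr fields op=0x35:6|rd=7:3|rs=4:3|pad=0:4 → word d7c0h → d7 c0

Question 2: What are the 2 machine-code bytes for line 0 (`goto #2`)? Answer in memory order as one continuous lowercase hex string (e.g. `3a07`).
e802

line 0 (goto): pack op=0x3a:6|imm=2:10 = 0xe802; big→ e8 02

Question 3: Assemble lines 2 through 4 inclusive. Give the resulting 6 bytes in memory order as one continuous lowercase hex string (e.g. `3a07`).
2. str fields op=0x26:6|rd=4:3|rs=3:3|pad=0:4 → word 9a30h → 9a 30
3. lsr fields op=0x35:6|rd=1:3|rs=1:3|pad=0:4 → word d490h → d4 90
4. lsr fields op=0x35:6|rd=7:3|rs=4:3|pad=0:4 → word d7c0h → d7 c0

9a30d490d7c0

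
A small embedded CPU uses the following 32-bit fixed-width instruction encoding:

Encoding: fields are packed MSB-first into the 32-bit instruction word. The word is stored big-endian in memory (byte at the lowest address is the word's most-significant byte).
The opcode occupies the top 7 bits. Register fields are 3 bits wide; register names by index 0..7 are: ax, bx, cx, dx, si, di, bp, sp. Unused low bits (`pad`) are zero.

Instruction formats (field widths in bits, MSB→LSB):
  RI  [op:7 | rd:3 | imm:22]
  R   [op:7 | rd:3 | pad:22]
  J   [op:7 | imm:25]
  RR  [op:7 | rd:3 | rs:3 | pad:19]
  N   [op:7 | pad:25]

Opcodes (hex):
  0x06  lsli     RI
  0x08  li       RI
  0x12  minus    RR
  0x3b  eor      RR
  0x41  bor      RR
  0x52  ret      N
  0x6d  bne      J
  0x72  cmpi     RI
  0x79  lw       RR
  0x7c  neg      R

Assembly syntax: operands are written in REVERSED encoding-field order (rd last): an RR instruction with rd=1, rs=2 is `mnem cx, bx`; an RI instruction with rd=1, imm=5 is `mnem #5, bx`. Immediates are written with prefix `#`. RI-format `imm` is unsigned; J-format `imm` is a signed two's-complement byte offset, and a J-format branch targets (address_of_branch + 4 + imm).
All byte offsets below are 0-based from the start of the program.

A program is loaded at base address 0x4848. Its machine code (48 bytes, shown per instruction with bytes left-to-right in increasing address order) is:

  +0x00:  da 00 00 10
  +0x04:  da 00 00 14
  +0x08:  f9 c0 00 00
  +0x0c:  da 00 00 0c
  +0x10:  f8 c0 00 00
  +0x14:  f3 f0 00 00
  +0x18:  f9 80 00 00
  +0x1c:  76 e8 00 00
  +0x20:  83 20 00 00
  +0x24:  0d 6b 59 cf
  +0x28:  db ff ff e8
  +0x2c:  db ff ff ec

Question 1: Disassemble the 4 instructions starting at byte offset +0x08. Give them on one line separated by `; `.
+0x08: f9 c0 00 00 ⇒ word 0xf9c00000 (big)
  op=0xf9c00000>>25=0x7c ⇒ neg (R)
  [24:22] rd=7 = sp
+0x0c: da 00 00 0c ⇒ word 0xda00000c (big)
  op=0xda00000c>>25=0x6d ⇒ bne (J)
  [24:0] imm=12 = #12
+0x10: f8 c0 00 00 ⇒ word 0xf8c00000 (big)
  op=0xf8c00000>>25=0x7c ⇒ neg (R)
  [24:22] rd=3 = dx
+0x14: f3 f0 00 00 ⇒ word 0xf3f00000 (big)
  op=0xf3f00000>>25=0x79 ⇒ lw (RR)
  [24:22] rd=7 = sp
  [21:19] rs=6 = bp

neg sp; bne #12; neg dx; lw bp, sp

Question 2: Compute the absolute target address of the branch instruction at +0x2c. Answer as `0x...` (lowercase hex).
+0x2c: db ff ff ec ⇒ word 0xdbffffec (big)
  opcode bits[31:25]=0x6d: bne/J
  imm@[24:0]=0x1ffffec (s25→-20) ⇒ #-20
  target = base 0x4848 + off 0x2c + 4 + imm -20 = 0x4864

0x4864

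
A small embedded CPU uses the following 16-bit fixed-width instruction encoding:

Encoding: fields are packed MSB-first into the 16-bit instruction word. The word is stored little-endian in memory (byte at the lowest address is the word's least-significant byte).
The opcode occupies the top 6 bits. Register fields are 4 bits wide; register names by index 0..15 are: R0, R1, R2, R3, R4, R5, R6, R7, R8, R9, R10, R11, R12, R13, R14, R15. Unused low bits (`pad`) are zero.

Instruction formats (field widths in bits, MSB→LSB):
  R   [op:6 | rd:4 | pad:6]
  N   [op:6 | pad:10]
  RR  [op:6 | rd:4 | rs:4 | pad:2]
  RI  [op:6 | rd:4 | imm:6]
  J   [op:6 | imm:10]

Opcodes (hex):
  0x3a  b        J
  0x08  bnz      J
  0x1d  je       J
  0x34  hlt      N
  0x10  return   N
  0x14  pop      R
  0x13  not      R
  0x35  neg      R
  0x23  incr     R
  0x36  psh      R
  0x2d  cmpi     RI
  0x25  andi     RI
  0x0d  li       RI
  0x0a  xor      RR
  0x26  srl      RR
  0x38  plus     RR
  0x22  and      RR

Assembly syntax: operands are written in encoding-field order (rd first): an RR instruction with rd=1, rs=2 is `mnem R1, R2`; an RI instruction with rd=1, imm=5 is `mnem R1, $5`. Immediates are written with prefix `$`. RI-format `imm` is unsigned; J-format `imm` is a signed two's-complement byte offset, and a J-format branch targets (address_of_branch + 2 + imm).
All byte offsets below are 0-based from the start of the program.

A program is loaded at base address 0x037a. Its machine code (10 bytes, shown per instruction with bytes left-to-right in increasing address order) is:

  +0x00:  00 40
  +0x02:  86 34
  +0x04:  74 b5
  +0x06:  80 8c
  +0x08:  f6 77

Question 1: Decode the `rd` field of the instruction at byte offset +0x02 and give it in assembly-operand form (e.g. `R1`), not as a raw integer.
R2

off 0x02: read 86 34 as little → 0x3486
  opcode bits[15:10]=0xd: li/RI
  rd: (w>>6)&0xf=0x2 → R2
  imm: (w>>0)&0x3f=0x6 → $6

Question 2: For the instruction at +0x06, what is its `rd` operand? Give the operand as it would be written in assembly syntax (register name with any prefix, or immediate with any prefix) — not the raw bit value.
R2

+0x06: 80 8c ⇒ word 0x8c80 (little)
  top 6b → 0x23 → incr [R]
  rd: (w>>6)&0xf=0x2 → R2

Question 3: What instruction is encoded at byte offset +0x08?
je $-10

[08] f6 77 → 0x77f6
  op=0x77f6>>10=0x1d ⇒ je (J)
  [9:0] imm=1014 (s10→-10) = $-10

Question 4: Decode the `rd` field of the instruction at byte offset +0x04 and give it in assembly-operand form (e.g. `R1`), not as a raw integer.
R5

@+04  little-endian(74 b5) = 0xb574
  opcode bits[15:10]=0x2d: cmpi/RI
  rd: (w>>6)&0xf=0x5 → R5
  imm: (w>>0)&0x3f=0x34 → $52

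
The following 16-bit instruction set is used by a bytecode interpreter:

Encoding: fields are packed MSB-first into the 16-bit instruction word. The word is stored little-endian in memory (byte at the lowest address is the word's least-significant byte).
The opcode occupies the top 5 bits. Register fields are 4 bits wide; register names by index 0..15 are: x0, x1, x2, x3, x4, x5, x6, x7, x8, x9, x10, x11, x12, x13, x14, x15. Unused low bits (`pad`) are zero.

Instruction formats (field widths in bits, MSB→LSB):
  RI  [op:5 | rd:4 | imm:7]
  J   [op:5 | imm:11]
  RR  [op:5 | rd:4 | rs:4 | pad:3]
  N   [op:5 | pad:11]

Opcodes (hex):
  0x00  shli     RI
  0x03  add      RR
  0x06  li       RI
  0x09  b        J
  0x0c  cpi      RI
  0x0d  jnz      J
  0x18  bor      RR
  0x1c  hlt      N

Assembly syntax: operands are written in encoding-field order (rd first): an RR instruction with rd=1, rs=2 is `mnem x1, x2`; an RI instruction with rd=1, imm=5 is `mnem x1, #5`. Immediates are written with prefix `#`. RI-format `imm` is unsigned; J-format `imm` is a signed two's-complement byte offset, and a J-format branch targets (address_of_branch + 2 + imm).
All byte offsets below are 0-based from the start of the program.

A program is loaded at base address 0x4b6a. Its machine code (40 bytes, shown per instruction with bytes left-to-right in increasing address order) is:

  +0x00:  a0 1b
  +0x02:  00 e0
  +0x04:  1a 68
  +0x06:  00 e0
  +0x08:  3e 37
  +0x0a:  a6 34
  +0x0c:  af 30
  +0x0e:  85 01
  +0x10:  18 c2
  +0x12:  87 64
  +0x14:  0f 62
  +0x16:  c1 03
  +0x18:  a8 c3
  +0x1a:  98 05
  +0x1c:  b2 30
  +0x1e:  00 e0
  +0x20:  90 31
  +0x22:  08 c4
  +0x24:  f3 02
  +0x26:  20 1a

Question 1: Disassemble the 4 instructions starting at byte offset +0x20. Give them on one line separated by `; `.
+0x20: 90 31 ⇒ word 0x3190 (little)
  op=0x3190>>11=0x6 ⇒ li (RI)
  rd@[10:7]=0x3 ⇒ x3
  imm@[6:0]=0x10 ⇒ #16
+0x22: 08 c4 ⇒ word 0xc408 (little)
  op=0xc408>>11=0x18 ⇒ bor (RR)
  rd@[10:7]=0x8 ⇒ x8
  rs@[6:3]=0x1 ⇒ x1
+0x24: f3 02 ⇒ word 0x02f3 (little)
  op=0x02f3>>11=0x0 ⇒ shli (RI)
  rd@[10:7]=0x5 ⇒ x5
  imm@[6:0]=0x73 ⇒ #115
+0x26: 20 1a ⇒ word 0x1a20 (little)
  op=0x1a20>>11=0x3 ⇒ add (RR)
  rd@[10:7]=0x4 ⇒ x4
  rs@[6:3]=0x4 ⇒ x4

li x3, #16; bor x8, x1; shli x5, #115; add x4, x4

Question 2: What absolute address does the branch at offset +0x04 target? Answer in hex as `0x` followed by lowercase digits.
+0x04: 1a 68 ⇒ word 0x681a (little)
  opcode bits[15:11]=0xd: jnz/J
  [10:0] imm=26 = #26
  target = base 0x4b6a + off 0x04 + 2 + imm 26 = 0x4b8a

0x4b8a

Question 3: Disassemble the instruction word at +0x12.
+0x12: 87 64 ⇒ word 0x6487 (little)
  opcode bits[15:11]=0xc: cpi/RI
  [10:7] rd=9 = x9
  [6:0] imm=7 = #7

cpi x9, #7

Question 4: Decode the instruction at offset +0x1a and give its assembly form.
+0x1a: 98 05 ⇒ word 0x0598 (little)
  op=0x0598>>11=0x0 ⇒ shli (RI)
  rd: (w>>7)&0xf=0xb → x11
  imm: (w>>0)&0x7f=0x18 → #24

shli x11, #24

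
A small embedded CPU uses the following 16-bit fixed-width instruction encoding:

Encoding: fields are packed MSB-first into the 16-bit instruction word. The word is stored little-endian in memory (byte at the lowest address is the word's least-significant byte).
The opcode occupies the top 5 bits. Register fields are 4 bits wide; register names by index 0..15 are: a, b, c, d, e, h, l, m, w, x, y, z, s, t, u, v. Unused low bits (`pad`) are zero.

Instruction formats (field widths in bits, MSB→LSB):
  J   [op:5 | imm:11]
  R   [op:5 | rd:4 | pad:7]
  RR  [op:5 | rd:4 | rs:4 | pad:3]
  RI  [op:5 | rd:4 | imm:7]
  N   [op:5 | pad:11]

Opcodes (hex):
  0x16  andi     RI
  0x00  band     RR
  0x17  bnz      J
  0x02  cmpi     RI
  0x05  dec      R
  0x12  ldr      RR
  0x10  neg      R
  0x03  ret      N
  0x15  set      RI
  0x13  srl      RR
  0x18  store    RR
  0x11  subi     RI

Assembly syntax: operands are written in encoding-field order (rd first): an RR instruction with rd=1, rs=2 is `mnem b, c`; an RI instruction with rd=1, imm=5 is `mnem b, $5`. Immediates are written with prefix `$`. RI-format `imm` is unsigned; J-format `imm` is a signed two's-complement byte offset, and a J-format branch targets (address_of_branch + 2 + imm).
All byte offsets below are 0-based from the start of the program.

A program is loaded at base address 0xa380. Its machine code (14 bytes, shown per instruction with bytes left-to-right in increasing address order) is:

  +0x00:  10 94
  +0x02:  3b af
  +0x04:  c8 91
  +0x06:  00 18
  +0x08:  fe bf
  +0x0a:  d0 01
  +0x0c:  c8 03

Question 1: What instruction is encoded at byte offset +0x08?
@+08  little-endian(fe bf) = 0xbffe
  top 5b → 0x17 → bnz [J]
  imm: (w>>0)&0x7ff=0x7fe (s11→-2) → $-2

bnz $-2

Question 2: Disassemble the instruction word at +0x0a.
off 0x0a: read d0 01 as little → 0x01d0
  opcode bits[15:11]=0x0: band/RR
  rd: (w>>7)&0xf=0x3 → d
  rs: (w>>3)&0xf=0xa → y

band d, y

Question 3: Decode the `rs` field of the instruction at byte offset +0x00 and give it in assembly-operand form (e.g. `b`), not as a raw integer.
c

off 0x00: read 10 94 as little → 0x9410
  top 5b → 0x12 → ldr [RR]
  rd@[10:7]=0x8 ⇒ w
  rs@[6:3]=0x2 ⇒ c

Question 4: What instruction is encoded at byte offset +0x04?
ldr d, x

@+04  little-endian(c8 91) = 0x91c8
  opcode bits[15:11]=0x12: ldr/RR
  rd: (w>>7)&0xf=0x3 → d
  rs: (w>>3)&0xf=0x9 → x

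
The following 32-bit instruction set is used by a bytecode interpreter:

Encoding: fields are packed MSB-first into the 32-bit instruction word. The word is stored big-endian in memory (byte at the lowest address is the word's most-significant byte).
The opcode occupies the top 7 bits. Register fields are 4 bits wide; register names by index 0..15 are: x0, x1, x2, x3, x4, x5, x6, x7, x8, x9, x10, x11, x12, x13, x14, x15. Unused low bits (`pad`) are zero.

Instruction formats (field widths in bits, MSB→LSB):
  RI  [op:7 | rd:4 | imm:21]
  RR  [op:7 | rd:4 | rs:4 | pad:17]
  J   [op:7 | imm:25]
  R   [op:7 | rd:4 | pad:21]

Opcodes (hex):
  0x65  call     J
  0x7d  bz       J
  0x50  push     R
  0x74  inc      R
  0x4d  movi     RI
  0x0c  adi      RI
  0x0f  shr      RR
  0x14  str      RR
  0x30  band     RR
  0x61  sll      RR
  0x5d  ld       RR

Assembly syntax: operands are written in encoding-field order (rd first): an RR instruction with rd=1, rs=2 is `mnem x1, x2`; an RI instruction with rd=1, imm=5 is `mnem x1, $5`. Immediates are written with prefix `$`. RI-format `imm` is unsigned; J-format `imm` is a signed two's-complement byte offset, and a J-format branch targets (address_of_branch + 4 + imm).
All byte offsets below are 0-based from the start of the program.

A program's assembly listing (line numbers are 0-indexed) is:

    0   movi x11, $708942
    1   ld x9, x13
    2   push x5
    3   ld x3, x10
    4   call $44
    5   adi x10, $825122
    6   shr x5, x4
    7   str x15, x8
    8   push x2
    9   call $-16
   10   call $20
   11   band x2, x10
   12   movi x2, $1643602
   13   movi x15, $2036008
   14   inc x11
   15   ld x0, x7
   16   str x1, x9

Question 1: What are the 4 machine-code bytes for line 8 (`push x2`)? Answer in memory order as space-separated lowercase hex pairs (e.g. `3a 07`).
line 8 (push): pack op=0x50:7|rd=2:4|pad=0:21 = 0xa0400000; big→ a0 40 00 00

a0 40 00 00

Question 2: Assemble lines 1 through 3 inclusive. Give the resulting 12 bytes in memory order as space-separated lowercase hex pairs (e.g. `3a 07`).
bb 3a 00 00 a0 a0 00 00 ba 74 00 00

1. ld fields op=0x5d:7|rd=9:4|rs=13:4|pad=0:17 → word bb3a0000h → bb 3a 00 00
2. push fields op=0x50:7|rd=5:4|pad=0:21 → word a0a00000h → a0 a0 00 00
3. ld fields op=0x5d:7|rd=3:4|rs=10:4|pad=0:17 → word ba740000h → ba 74 00 00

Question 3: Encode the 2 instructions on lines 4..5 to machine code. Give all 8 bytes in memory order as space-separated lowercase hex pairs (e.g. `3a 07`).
ca 00 00 2c 19 4c 97 22

line 4 (call): pack op=0x65:7|imm=44:25 = 0xca00002c; big→ ca 00 00 2c
line 5 (adi): pack op=0xc:7|rd=10:4|imm=825122:21 = 0x194c9722; big→ 19 4c 97 22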